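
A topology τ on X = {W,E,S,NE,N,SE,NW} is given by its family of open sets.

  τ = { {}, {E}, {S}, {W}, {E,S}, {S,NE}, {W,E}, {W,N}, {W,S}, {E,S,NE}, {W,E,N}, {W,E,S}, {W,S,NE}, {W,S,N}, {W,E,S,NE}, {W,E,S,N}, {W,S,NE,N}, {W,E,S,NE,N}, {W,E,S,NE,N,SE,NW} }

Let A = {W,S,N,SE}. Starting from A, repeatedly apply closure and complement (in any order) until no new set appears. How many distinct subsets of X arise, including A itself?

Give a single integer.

closure: X∖int(X∖A) = X∖{E} = {W,S,NE,N,SE,NW}
Let k=closure and c=complement:
  1. A     = {W,S,N,SE}
  2. kA    = {W,S,NE,N,SE,NW}
  3. cA    = {E,NE,NW}
  4. ckA   = {E}
  5. kcA   = {E,NE,SE,NW}
  6. kckA  = {E,SE,NW}
  7. ckcA  = {W,S,N}
  8. ckckA = {W,S,NE,N}
— saturated at 8

8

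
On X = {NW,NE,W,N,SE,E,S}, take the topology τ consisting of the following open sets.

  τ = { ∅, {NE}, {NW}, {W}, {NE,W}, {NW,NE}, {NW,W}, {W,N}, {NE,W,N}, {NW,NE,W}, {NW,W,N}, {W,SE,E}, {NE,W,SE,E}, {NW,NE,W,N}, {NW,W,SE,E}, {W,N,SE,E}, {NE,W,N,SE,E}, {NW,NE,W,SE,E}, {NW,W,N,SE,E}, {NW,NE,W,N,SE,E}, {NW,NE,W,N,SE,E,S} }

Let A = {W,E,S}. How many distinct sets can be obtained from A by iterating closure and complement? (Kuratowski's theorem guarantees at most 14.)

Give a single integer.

8

X∖A={NW,NE,N,SE}, int(X∖A)={NW,NE}, hence cl(A)={W,N,SE,E,S}
Orbit (k=closure, c=complement):
  1. A     = {W,E,S}
  2. kA    = {W,N,SE,E,S}
  3. cA    = {NW,NE,N,SE}
  4. ckA   = {NW,NE}
  5. kcA   = {NW,NE,N,SE,E,S}
  6. kckA  = {NW,NE,S}
  7. ckcA  = {W}
  8. ckckA = {W,N,SE,E}
(closed under both — stop)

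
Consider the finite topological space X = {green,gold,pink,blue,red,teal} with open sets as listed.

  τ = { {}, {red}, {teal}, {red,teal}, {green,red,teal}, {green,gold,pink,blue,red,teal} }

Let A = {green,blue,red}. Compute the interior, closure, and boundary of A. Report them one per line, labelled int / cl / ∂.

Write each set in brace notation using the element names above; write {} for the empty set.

int(A) = {red}
cl(A)  = {green,gold,pink,blue,red}
∂A     = {green,gold,pink,blue}

interior: largest open inside A is {red} (from {}, {red})
cl via duality: int({gold,pink,teal}) = {teal}, so X∖{teal} = {green,gold,pink,blue,red}
cl∖int = {green,gold,pink,blue}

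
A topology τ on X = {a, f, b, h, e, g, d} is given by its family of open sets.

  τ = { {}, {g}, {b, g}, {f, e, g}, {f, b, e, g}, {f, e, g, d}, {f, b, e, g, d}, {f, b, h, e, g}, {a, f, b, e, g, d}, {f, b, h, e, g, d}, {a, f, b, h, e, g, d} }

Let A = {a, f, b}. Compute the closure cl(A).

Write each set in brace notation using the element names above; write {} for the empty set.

{a, f, b, h, e, d}

cl via duality: int({h, e, g, d}) = {g}, so X∖{g} = {a, f, b, h, e, d}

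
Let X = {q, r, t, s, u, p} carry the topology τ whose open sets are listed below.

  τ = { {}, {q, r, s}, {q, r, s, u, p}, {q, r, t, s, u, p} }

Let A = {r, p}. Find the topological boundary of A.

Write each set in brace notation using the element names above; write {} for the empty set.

{q, r, t, s, u, p}

U open, U⊆A: {}. int(A) = ⋃ = {}
X∖A={q, t, s, u}, int(X∖A)={}, hence cl(A)={q, r, t, s, u, p}
∂A: remove int from cl → {q, r, t, s, u, p}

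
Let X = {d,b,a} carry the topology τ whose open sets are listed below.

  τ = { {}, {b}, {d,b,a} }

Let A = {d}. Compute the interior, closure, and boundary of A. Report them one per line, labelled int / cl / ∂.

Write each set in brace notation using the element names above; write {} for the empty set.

U open, U⊆A: {}. int(A) = ⋃ = {}
X∖A={b,a}, int(X∖A)={b}, hence cl(A)={d,a}
∂A: remove int from cl → {d,a}

int(A) = {}
cl(A)  = {d,a}
∂A     = {d,a}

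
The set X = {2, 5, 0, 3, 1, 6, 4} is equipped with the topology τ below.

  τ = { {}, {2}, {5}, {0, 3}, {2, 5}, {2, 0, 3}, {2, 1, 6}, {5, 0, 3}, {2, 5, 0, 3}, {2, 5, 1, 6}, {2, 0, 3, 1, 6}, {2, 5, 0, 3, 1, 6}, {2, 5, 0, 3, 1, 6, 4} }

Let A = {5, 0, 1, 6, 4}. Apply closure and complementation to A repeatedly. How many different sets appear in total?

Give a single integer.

complement {2, 3}; its interior {2}; cl(A) = X∖{2} = {5, 0, 3, 1, 6, 4}
With k = closure, c = complement:
  1. A     = {5, 0, 1, 6, 4}
  2. kA    = {5, 0, 3, 1, 6, 4}
  3. cA    = {2, 3}
  4. ckA   = {2}
  5. kcA   = {2, 0, 3, 1, 6, 4}
  6. kckA  = {2, 1, 6, 4}
  7. ckcA  = {5}
  8. ckckA = {5, 0, 3}
  9. kckcA = {5, 4}
  10. kckckA = {5, 0, 3, 4}
  11. ckckcA = {2, 0, 3, 1, 6}
  12. ckckckA = {2, 1, 6}
k, c of each give nothing new

12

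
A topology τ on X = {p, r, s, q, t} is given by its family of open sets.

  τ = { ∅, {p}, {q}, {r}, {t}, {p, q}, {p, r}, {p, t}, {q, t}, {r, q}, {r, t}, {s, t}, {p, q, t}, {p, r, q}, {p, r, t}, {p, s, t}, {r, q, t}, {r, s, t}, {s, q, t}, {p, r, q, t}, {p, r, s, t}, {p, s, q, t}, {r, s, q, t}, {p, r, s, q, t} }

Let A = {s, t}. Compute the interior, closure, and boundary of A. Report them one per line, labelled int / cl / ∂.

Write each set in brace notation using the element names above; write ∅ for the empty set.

int(A) = {s, t}
cl(A)  = {s, t}
∂A     = ∅

U open, U⊆A: ∅, {t}, {s, t}. int(A) = ⋃ = {s, t}
X∖A={p, r, q}, int(X∖A)={p, r, q}, hence cl(A)={s, t}
∂A: remove int from cl → ∅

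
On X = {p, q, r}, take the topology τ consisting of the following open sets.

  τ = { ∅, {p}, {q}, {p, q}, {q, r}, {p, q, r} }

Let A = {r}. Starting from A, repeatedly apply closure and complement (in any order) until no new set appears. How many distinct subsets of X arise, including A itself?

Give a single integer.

complement {p, q}; its interior {p, q}; cl(A) = X∖{p, q} = {r}
With k = closure, c = complement:
  1. A     = {r}
  2. cA    = {p, q}
  3. kcA   = {p, q, r}
  4. ckcA  = ∅
k, c of each give nothing new

4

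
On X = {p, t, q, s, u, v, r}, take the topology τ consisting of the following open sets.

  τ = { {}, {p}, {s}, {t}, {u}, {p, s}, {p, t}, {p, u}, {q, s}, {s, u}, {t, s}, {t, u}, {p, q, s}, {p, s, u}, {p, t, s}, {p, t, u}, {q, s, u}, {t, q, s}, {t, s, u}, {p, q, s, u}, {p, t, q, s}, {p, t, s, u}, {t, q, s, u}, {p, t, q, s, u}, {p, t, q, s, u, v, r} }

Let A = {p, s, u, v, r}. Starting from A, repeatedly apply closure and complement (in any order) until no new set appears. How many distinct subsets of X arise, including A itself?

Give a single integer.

cl via duality: int({t, q}) = {t}, so X∖{t} = {p, q, s, u, v, r}
Write k for closure, c for complement:
  1. A     = {p, s, u, v, r}
  2. kA    = {p, q, s, u, v, r}
  3. cA    = {t, q}
  4. ckA   = {t}
  5. kcA   = {t, q, v, r}
  6. kckA  = {t, v, r}
  7. ckcA  = {p, s, u}
  8. ckckA = {p, q, s, u}
applying k or c yields no new set

8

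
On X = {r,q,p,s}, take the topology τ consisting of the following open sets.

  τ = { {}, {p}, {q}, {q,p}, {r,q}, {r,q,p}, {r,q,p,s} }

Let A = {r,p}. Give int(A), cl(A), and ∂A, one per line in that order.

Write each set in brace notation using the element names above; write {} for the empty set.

int(A) = {p}
cl(A)  = {r,p,s}
∂A     = {r,s}

open subsets of A: {}, {p}; so int(A) = {p}
closure: X∖int(X∖A) = X∖{q} = {r,p,s}
∂A = {r,p,s} minus {p} = {r,s}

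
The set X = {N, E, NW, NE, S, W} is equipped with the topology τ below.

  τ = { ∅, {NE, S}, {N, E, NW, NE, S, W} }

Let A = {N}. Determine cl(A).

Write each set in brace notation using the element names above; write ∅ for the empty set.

{N, E, NW, W}

cl via duality: int({E, NW, NE, S, W}) = {NE, S}, so X∖{NE, S} = {N, E, NW, W}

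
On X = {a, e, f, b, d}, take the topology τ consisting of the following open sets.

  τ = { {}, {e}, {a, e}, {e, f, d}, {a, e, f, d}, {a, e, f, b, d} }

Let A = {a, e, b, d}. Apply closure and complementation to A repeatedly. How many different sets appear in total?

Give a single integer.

X∖A={f}, int(X∖A)={}, hence cl(A)={a, e, f, b, d}
Orbit (k=closure, c=complement):
  1. A     = {a, e, b, d}
  2. kA    = {a, e, f, b, d}
  3. cA    = {f}
  4. ckA   = {}
  5. kcA   = {f, b, d}
  6. ckcA  = {a, e}
(closed under both — stop)

6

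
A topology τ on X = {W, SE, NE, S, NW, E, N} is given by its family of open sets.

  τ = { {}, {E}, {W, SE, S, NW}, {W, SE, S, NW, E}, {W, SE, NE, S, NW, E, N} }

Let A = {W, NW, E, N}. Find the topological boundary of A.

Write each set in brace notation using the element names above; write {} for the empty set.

open subsets of A: {}, {E}; so int(A) = {E}
closure: X∖int(X∖A) = X∖{} = {W, SE, NE, S, NW, E, N}
∂A = {W, SE, NE, S, NW, E, N} minus {E} = {W, SE, NE, S, NW, N}

{W, SE, NE, S, NW, N}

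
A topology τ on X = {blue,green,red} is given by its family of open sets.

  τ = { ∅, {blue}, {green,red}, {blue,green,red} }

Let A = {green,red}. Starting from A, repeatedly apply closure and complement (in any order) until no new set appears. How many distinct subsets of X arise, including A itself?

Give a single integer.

2

closure: X∖int(X∖A) = X∖{blue} = {green,red}
Let k=closure and c=complement:
  1. A     = {green,red}
  2. cA    = {blue}
— saturated at 2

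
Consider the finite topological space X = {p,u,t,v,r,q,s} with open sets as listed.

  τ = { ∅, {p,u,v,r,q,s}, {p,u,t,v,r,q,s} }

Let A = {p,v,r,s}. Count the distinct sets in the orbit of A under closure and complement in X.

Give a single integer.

4

X∖A={u,t,q}, int(X∖A)=∅, hence cl(A)={p,u,t,v,r,q,s}
Orbit (k=closure, c=complement):
  1. A     = {p,v,r,s}
  2. kA    = {p,u,t,v,r,q,s}
  3. cA    = {u,t,q}
  4. ckA   = ∅
(closed under both — stop)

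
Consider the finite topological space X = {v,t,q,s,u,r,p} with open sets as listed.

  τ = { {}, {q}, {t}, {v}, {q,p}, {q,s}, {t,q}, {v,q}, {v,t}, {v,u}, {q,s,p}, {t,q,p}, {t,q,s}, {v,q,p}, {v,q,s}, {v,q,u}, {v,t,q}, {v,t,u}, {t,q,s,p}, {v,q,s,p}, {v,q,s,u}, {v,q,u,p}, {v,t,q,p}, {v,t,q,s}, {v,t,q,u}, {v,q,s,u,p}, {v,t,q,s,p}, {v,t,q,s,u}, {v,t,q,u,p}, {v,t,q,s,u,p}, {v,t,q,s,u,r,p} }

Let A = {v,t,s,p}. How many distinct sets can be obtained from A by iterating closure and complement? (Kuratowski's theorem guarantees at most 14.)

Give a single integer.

closure: X∖int(X∖A) = X∖{q} = {v,t,s,u,r,p}
Let k=closure and c=complement:
  1. A     = {v,t,s,p}
  2. kA    = {v,t,s,u,r,p}
  3. cA    = {q,u,r}
  4. ckA   = {q}
  5. kcA   = {q,s,u,r,p}
  6. kckA  = {q,s,r,p}
  7. ckcA  = {v,t}
  8. ckckA = {v,t,u}
  9. kckcA = {v,t,u,r}
  10. ckckcA = {q,s,p}
— saturated at 10

10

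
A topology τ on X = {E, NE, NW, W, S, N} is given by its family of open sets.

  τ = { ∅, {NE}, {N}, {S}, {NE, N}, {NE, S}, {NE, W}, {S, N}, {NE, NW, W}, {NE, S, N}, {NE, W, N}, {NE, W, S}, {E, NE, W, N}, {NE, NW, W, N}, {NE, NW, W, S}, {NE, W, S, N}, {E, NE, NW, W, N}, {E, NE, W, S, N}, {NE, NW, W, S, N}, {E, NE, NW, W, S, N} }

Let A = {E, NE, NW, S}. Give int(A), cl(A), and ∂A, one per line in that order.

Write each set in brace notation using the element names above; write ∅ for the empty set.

interior: largest open inside A is {NE, S} (from ∅, {S}, {NE}, {NE, S})
cl via duality: int({W, N}) = {N}, so X∖{N} = {E, NE, NW, W, S}
cl∖int = {E, NW, W}

int(A) = {NE, S}
cl(A)  = {E, NE, NW, W, S}
∂A     = {E, NW, W}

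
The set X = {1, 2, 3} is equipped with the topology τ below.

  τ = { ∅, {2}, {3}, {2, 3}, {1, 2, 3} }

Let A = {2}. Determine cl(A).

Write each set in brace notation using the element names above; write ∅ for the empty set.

{1, 2}

complement {1, 3}; its interior {3}; cl(A) = X∖{3} = {1, 2}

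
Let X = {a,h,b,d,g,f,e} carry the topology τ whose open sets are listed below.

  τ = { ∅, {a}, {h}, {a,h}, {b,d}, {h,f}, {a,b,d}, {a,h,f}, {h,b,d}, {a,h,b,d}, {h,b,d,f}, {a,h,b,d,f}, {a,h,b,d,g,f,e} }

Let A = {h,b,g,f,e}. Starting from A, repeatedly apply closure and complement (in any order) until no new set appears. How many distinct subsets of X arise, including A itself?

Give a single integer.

10

X∖A={a,d}, int(X∖A)={a}, hence cl(A)={h,b,d,g,f,e}
Orbit (k=closure, c=complement):
  1. A     = {h,b,g,f,e}
  2. kA    = {h,b,d,g,f,e}
  3. cA    = {a,d}
  4. ckA   = {a}
  5. kcA   = {a,b,d,g,e}
  6. kckA  = {a,g,e}
  7. ckcA  = {h,f}
  8. ckckA = {h,b,d,f}
  9. kckcA = {h,g,f,e}
  10. ckckcA = {a,b,d}
(closed under both — stop)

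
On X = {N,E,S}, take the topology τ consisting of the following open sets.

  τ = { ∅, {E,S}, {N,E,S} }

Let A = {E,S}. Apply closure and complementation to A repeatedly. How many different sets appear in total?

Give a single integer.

complement {N}; its interior ∅; cl(A) = X∖∅ = {N,E,S}
With k = closure, c = complement:
  1. A     = {E,S}
  2. kA    = {N,E,S}
  3. cA    = {N}
  4. ckA   = ∅
k, c of each give nothing new

4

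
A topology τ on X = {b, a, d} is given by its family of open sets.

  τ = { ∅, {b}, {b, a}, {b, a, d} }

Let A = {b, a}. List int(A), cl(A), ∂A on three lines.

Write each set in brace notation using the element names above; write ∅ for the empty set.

interior: largest open inside A is {b, a} (from ∅, {b}, {b, a})
cl via duality: int({d}) = ∅, so X∖∅ = {b, a, d}
cl∖int = {d}

int(A) = {b, a}
cl(A)  = {b, a, d}
∂A     = {d}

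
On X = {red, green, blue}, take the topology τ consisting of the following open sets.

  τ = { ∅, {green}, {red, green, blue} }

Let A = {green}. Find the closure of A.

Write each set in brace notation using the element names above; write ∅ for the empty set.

{red, green, blue}

cl via duality: int({red, blue}) = ∅, so X∖∅ = {red, green, blue}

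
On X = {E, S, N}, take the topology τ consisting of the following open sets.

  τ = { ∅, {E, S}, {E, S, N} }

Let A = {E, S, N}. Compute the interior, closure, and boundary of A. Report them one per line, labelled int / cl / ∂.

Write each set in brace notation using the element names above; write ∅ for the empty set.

open subsets of A: ∅, {E, S}, {E, S, N}; so int(A) = {E, S, N}
closure: X∖int(X∖A) = X∖∅ = {E, S, N}
∂A = {E, S, N} minus {E, S, N} = ∅

int(A) = {E, S, N}
cl(A)  = {E, S, N}
∂A     = ∅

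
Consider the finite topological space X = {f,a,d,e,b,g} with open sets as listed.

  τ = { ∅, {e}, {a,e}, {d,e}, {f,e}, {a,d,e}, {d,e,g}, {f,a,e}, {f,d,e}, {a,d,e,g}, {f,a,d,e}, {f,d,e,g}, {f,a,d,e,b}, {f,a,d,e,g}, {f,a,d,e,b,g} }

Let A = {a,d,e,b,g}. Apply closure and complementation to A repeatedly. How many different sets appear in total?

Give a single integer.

cl via duality: int({f}) = ∅, so X∖∅ = {f,a,d,e,b,g}
Write k for closure, c for complement:
  1. A     = {a,d,e,b,g}
  2. kA    = {f,a,d,e,b,g}
  3. cA    = {f}
  4. ckA   = ∅
  5. kcA   = {f,b}
  6. ckcA  = {a,d,e,g}
applying k or c yields no new set

6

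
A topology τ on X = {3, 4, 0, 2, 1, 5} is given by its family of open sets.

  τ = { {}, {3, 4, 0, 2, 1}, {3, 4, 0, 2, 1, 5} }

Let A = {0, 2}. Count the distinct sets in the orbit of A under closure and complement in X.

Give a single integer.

cl via duality: int({3, 4, 1, 5}) = {}, so X∖{} = {3, 4, 0, 2, 1, 5}
Write k for closure, c for complement:
  1. A     = {0, 2}
  2. kA    = {3, 4, 0, 2, 1, 5}
  3. cA    = {3, 4, 1, 5}
  4. ckA   = {}
applying k or c yields no new set

4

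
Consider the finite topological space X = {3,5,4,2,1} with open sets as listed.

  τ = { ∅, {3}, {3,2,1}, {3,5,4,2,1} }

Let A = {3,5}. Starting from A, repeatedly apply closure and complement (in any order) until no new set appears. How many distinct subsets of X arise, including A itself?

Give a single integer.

6

cl via duality: int({4,2,1}) = ∅, so X∖∅ = {3,5,4,2,1}
Write k for closure, c for complement:
  1. A     = {3,5}
  2. kA    = {3,5,4,2,1}
  3. cA    = {4,2,1}
  4. ckA   = ∅
  5. kcA   = {5,4,2,1}
  6. ckcA  = {3}
applying k or c yields no new set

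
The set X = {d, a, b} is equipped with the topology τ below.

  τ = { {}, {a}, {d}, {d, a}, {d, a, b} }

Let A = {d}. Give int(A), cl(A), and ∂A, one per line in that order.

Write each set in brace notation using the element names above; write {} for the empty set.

interior: largest open inside A is {d} (from {}, {d})
cl via duality: int({a, b}) = {a}, so X∖{a} = {d, b}
cl∖int = {b}

int(A) = {d}
cl(A)  = {d, b}
∂A     = {b}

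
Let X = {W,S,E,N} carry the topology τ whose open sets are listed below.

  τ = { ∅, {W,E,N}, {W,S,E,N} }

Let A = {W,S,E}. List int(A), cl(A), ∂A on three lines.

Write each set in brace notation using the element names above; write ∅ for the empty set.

int(A) = ∅
cl(A)  = {W,S,E,N}
∂A     = {W,S,E,N}

open subsets of A: ∅; so int(A) = ∅
closure: X∖int(X∖A) = X∖∅ = {W,S,E,N}
∂A = {W,S,E,N} minus ∅ = {W,S,E,N}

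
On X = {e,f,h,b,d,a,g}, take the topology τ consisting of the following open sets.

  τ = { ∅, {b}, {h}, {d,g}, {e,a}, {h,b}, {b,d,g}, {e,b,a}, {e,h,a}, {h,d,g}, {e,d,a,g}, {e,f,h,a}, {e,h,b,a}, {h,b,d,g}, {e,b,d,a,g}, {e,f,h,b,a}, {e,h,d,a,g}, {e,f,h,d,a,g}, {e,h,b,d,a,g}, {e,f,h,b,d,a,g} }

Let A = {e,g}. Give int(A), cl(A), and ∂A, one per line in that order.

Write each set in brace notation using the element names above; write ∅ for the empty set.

interior: largest open inside A is ∅ (from ∅)
cl via duality: int({f,h,b,d,a}) = {h,b}, so X∖{h,b} = {e,f,d,a,g}
cl∖int = {e,f,d,a,g}

int(A) = ∅
cl(A)  = {e,f,d,a,g}
∂A     = {e,f,d,a,g}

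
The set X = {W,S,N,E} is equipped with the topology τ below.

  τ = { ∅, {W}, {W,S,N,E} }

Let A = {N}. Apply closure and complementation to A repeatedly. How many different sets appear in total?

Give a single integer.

6

X∖A={W,S,E}, int(X∖A)={W}, hence cl(A)={S,N,E}
Orbit (k=closure, c=complement):
  1. A     = {N}
  2. kA    = {S,N,E}
  3. cA    = {W,S,E}
  4. ckA   = {W}
  5. kcA   = {W,S,N,E}
  6. ckcA  = ∅
(closed under both — stop)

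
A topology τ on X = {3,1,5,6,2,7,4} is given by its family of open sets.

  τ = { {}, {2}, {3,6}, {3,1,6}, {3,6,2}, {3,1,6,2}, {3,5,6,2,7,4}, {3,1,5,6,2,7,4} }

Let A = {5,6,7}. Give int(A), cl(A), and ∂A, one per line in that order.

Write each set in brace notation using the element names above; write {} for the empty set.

int(A) = {}
cl(A)  = {3,1,5,6,7,4}
∂A     = {3,1,5,6,7,4}

opens ⊆ A: {}; union → int = {}
complement {3,1,2,4}; its interior {2}; cl(A) = X∖{2} = {3,1,5,6,7,4}
boundary = {3,1,5,6,7,4} ∖ {} = {3,1,5,6,7,4}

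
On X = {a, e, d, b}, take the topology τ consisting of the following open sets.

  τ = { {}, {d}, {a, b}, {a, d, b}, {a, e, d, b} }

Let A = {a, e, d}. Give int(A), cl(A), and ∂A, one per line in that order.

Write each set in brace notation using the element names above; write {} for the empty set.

opens ⊆ A: {}, {d}; union → int = {d}
complement {b}; its interior {}; cl(A) = X∖{} = {a, e, d, b}
boundary = {a, e, d, b} ∖ {d} = {a, e, b}

int(A) = {d}
cl(A)  = {a, e, d, b}
∂A     = {a, e, b}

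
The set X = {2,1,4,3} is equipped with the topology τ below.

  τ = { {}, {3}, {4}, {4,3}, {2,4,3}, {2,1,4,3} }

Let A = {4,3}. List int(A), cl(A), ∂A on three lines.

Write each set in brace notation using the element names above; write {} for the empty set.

interior: largest open inside A is {4,3} (from {}, {4}, {3}, {4,3})
cl via duality: int({2,1}) = {}, so X∖{} = {2,1,4,3}
cl∖int = {2,1}

int(A) = {4,3}
cl(A)  = {2,1,4,3}
∂A     = {2,1}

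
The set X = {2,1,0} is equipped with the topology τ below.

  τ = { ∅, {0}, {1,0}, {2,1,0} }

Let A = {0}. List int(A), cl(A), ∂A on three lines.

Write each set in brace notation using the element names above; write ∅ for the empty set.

open subsets of A: ∅, {0}; so int(A) = {0}
closure: X∖int(X∖A) = X∖∅ = {2,1,0}
∂A = {2,1,0} minus {0} = {2,1}

int(A) = {0}
cl(A)  = {2,1,0}
∂A     = {2,1}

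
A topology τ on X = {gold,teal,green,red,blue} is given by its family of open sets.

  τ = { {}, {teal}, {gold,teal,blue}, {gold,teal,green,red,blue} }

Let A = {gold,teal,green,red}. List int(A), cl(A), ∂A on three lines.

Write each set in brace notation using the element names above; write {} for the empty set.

int(A) = {teal}
cl(A)  = {gold,teal,green,red,blue}
∂A     = {gold,green,red,blue}

open subsets of A: {}, {teal}; so int(A) = {teal}
closure: X∖int(X∖A) = X∖{} = {gold,teal,green,red,blue}
∂A = {gold,teal,green,red,blue} minus {teal} = {gold,green,red,blue}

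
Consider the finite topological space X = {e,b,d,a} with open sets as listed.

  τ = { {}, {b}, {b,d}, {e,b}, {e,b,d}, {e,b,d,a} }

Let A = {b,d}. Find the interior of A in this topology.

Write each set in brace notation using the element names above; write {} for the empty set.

open subsets of A: {}, {b}, {b,d}; so int(A) = {b,d}

{b,d}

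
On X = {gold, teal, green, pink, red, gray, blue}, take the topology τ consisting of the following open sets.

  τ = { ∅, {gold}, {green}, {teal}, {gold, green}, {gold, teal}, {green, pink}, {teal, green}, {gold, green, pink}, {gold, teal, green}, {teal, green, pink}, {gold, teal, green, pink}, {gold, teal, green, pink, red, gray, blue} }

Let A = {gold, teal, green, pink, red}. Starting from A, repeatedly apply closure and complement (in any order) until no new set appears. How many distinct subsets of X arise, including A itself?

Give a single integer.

X∖A={gray, blue}, int(X∖A)=∅, hence cl(A)={gold, teal, green, pink, red, gray, blue}
Orbit (k=closure, c=complement):
  1. A     = {gold, teal, green, pink, red}
  2. kA    = {gold, teal, green, pink, red, gray, blue}
  3. cA    = {gray, blue}
  4. ckA   = ∅
  5. kcA   = {red, gray, blue}
  6. ckcA  = {gold, teal, green, pink}
(closed under both — stop)

6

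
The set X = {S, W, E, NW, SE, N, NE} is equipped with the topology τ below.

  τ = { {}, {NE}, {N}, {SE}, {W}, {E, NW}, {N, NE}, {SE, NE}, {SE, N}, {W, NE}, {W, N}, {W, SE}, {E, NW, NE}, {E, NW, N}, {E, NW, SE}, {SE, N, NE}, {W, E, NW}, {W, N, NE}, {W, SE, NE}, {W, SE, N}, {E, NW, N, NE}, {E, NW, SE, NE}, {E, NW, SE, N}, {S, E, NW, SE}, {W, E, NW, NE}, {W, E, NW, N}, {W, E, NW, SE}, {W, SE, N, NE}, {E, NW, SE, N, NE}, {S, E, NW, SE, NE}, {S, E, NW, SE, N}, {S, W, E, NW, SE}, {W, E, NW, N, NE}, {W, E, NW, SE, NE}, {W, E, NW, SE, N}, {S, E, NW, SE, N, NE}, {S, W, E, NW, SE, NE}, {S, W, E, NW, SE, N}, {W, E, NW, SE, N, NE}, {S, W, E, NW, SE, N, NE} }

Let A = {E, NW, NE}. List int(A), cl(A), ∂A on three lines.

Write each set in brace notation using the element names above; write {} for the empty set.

int(A) = {E, NW, NE}
cl(A)  = {S, E, NW, NE}
∂A     = {S}

opens ⊆ A: {}, {NE}, {E, NW}, {E, NW, NE}; union → int = {E, NW, NE}
complement {S, W, SE, N}; its interior {W, SE, N}; cl(A) = X∖{W, SE, N} = {S, E, NW, NE}
boundary = {S, E, NW, NE} ∖ {E, NW, NE} = {S}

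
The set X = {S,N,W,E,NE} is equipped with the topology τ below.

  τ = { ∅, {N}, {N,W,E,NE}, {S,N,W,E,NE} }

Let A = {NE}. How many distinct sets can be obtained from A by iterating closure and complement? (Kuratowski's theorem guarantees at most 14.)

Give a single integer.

6

complement {S,N,W,E}; its interior {N}; cl(A) = X∖{N} = {S,W,E,NE}
With k = closure, c = complement:
  1. A     = {NE}
  2. kA    = {S,W,E,NE}
  3. cA    = {S,N,W,E}
  4. ckA   = {N}
  5. kcA   = {S,N,W,E,NE}
  6. ckcA  = ∅
k, c of each give nothing new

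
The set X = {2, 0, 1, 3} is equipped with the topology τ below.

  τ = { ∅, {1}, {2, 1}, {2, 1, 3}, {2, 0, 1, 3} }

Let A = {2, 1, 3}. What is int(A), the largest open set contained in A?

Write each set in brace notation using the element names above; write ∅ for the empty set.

open subsets of A: ∅, {1}, {2, 1}, {2, 1, 3}; so int(A) = {2, 1, 3}

{2, 1, 3}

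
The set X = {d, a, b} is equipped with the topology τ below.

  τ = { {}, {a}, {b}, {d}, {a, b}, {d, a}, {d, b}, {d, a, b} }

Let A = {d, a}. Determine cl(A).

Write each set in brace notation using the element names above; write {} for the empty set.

{d, a}

cl via duality: int({b}) = {b}, so X∖{b} = {d, a}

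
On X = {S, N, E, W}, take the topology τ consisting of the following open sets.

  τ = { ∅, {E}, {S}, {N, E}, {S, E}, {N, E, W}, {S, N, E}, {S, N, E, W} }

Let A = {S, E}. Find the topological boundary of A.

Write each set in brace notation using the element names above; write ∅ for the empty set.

{N, W}

interior: largest open inside A is {S, E} (from ∅, {S}, {E}, {S, E})
cl via duality: int({N, W}) = ∅, so X∖∅ = {S, N, E, W}
cl∖int = {N, W}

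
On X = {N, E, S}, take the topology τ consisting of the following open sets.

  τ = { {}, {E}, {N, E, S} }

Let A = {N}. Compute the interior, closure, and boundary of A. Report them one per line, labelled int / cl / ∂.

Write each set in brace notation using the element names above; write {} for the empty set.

opens ⊆ A: {}; union → int = {}
complement {E, S}; its interior {E}; cl(A) = X∖{E} = {N, S}
boundary = {N, S} ∖ {} = {N, S}

int(A) = {}
cl(A)  = {N, S}
∂A     = {N, S}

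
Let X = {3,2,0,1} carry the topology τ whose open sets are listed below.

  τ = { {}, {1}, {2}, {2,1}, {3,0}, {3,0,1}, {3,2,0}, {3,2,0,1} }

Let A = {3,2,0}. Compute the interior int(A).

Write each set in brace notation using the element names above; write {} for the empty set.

{3,2,0}

interior: largest open inside A is {3,2,0} (from {}, {2}, {3,0}, {3,2,0})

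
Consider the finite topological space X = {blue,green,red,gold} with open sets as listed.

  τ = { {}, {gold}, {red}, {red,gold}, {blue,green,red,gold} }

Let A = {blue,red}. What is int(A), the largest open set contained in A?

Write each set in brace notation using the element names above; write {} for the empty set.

{red}

open subsets of A: {}, {red}; so int(A) = {red}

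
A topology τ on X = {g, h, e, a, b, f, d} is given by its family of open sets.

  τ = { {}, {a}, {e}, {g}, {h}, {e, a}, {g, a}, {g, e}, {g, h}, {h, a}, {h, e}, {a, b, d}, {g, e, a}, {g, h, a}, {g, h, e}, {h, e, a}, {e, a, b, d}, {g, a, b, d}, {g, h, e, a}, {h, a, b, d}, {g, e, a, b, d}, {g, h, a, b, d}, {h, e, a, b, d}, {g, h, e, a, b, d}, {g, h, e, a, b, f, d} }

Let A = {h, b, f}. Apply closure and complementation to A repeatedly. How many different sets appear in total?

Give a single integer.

X∖A={g, e, a, d}, int(X∖A)={g, e, a}, hence cl(A)={h, b, f, d}
Orbit (k=closure, c=complement):
  1. A     = {h, b, f}
  2. kA    = {h, b, f, d}
  3. cA    = {g, e, a, d}
  4. ckA   = {g, e, a}
  5. kcA   = {g, e, a, b, f, d}
  6. ckcA  = {h}
  7. kckcA = {h, f}
  8. ckckcA = {g, e, a, b, d}
(closed under both — stop)

8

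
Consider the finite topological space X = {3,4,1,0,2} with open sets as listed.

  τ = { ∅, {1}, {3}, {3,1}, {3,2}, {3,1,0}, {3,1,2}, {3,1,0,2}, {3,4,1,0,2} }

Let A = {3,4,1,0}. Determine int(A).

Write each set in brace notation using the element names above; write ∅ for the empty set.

U open, U⊆A: ∅, {3}, {1}, {3,1}, {3,1,0}. int(A) = ⋃ = {3,1,0}

{3,1,0}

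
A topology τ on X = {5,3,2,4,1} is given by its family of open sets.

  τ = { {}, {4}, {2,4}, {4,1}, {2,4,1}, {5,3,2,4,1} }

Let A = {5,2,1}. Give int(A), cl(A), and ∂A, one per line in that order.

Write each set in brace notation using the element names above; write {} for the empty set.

opens ⊆ A: {}; union → int = {}
complement {3,4}; its interior {4}; cl(A) = X∖{4} = {5,3,2,1}
boundary = {5,3,2,1} ∖ {} = {5,3,2,1}

int(A) = {}
cl(A)  = {5,3,2,1}
∂A     = {5,3,2,1}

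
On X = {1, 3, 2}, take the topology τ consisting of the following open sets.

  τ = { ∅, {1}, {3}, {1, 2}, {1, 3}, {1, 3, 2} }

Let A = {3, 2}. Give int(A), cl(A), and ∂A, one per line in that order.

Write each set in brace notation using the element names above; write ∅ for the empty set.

opens ⊆ A: ∅, {3}; union → int = {3}
complement {1}; its interior {1}; cl(A) = X∖{1} = {3, 2}
boundary = {3, 2} ∖ {3} = {2}

int(A) = {3}
cl(A)  = {3, 2}
∂A     = {2}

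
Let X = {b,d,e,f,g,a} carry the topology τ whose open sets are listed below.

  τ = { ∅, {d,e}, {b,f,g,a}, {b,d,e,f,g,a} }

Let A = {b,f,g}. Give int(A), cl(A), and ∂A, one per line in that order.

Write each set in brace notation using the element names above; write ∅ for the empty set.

opens ⊆ A: ∅; union → int = ∅
complement {d,e,a}; its interior {d,e}; cl(A) = X∖{d,e} = {b,f,g,a}
boundary = {b,f,g,a} ∖ ∅ = {b,f,g,a}

int(A) = ∅
cl(A)  = {b,f,g,a}
∂A     = {b,f,g,a}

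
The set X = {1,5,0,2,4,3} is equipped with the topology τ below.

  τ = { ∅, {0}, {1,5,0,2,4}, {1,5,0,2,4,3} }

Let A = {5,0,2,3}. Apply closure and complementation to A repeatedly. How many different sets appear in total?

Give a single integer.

6

complement {1,4}; its interior ∅; cl(A) = X∖∅ = {1,5,0,2,4,3}
With k = closure, c = complement:
  1. A     = {5,0,2,3}
  2. kA    = {1,5,0,2,4,3}
  3. cA    = {1,4}
  4. ckA   = ∅
  5. kcA   = {1,5,2,4,3}
  6. ckcA  = {0}
k, c of each give nothing new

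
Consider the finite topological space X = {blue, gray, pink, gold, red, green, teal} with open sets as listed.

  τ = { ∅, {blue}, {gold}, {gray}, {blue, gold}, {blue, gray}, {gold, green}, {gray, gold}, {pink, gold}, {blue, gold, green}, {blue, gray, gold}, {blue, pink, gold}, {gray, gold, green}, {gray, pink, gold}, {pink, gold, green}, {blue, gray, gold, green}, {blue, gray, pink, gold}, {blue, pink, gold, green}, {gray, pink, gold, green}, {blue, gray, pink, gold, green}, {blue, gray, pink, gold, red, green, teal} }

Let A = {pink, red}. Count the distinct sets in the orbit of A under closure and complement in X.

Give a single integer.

X∖A={blue, gray, gold, green, teal}, int(X∖A)={blue, gray, gold, green}, hence cl(A)={pink, red, teal}
Orbit (k=closure, c=complement):
  1. A     = {pink, red}
  2. kA    = {pink, red, teal}
  3. cA    = {blue, gray, gold, green, teal}
  4. ckA   = {blue, gray, gold, green}
  5. kcA   = {blue, gray, pink, gold, red, green, teal}
  6. ckcA  = ∅
(closed under both — stop)

6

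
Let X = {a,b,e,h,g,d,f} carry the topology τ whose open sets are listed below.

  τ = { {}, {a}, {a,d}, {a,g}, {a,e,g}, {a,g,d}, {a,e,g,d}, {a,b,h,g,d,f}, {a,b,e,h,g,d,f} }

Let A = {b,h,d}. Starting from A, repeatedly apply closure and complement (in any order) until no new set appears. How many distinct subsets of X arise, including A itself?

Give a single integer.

6

X∖A={a,e,g,f}, int(X∖A)={a,e,g}, hence cl(A)={b,h,d,f}
Orbit (k=closure, c=complement):
  1. A     = {b,h,d}
  2. kA    = {b,h,d,f}
  3. cA    = {a,e,g,f}
  4. ckA   = {a,e,g}
  5. kcA   = {a,b,e,h,g,d,f}
  6. ckcA  = {}
(closed under both — stop)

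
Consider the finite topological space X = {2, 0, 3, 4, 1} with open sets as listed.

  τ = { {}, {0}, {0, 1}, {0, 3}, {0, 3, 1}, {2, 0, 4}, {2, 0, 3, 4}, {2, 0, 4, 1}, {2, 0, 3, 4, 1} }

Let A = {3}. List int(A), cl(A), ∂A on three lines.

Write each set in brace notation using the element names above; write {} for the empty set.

open subsets of A: {}; so int(A) = {}
closure: X∖int(X∖A) = X∖{2, 0, 4, 1} = {3}
∂A = {3} minus {} = {3}

int(A) = {}
cl(A)  = {3}
∂A     = {3}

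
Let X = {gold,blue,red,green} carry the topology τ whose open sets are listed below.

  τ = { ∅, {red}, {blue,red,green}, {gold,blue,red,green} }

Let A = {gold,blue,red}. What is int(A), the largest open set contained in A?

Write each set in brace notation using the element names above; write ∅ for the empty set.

{red}

open subsets of A: ∅, {red}; so int(A) = {red}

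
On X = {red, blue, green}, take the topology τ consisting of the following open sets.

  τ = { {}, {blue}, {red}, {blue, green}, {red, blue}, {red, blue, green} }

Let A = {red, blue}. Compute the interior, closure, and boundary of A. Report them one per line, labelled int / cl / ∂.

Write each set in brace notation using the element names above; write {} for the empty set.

int(A) = {red, blue}
cl(A)  = {red, blue, green}
∂A     = {green}

U open, U⊆A: {}, {red}, {blue}, {red, blue}. int(A) = ⋃ = {red, blue}
X∖A={green}, int(X∖A)={}, hence cl(A)={red, blue, green}
∂A: remove int from cl → {green}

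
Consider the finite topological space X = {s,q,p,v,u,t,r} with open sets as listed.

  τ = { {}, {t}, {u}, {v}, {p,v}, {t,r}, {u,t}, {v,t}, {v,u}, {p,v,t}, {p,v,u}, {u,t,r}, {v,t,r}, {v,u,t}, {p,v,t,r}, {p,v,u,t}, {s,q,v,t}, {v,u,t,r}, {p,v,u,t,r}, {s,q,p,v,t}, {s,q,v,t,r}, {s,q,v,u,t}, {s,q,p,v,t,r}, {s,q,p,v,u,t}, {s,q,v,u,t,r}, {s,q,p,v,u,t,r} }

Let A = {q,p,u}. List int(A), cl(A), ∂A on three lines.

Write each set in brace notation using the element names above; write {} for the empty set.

int(A) = {u}
cl(A)  = {s,q,p,u}
∂A     = {s,q,p}

opens ⊆ A: {}, {u}; union → int = {u}
complement {s,v,t,r}; its interior {v,t,r}; cl(A) = X∖{v,t,r} = {s,q,p,u}
boundary = {s,q,p,u} ∖ {u} = {s,q,p}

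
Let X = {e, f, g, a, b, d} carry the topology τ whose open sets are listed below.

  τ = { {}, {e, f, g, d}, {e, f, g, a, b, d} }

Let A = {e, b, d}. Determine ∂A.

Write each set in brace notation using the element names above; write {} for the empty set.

{e, f, g, a, b, d}

opens ⊆ A: {}; union → int = {}
complement {f, g, a}; its interior {}; cl(A) = X∖{} = {e, f, g, a, b, d}
boundary = {e, f, g, a, b, d} ∖ {} = {e, f, g, a, b, d}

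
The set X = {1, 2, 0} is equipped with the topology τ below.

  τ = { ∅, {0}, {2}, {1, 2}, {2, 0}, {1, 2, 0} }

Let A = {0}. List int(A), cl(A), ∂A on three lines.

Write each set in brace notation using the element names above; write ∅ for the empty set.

int(A) = {0}
cl(A)  = {0}
∂A     = ∅

opens ⊆ A: ∅, {0}; union → int = {0}
complement {1, 2}; its interior {1, 2}; cl(A) = X∖{1, 2} = {0}
boundary = {0} ∖ {0} = ∅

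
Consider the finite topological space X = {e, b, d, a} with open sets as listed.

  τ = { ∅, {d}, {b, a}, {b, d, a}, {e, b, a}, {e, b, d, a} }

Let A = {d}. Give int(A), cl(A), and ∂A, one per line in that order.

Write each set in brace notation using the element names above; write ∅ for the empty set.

int(A) = {d}
cl(A)  = {d}
∂A     = ∅

open subsets of A: ∅, {d}; so int(A) = {d}
closure: X∖int(X∖A) = X∖{e, b, a} = {d}
∂A = {d} minus {d} = ∅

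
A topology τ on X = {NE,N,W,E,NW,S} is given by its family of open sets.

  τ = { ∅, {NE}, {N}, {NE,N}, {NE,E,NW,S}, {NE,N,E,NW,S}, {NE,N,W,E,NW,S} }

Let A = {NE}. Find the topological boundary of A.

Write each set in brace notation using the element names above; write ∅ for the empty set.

{W,E,NW,S}

interior: largest open inside A is {NE} (from ∅, {NE})
cl via duality: int({N,W,E,NW,S}) = {N}, so X∖{N} = {NE,W,E,NW,S}
cl∖int = {W,E,NW,S}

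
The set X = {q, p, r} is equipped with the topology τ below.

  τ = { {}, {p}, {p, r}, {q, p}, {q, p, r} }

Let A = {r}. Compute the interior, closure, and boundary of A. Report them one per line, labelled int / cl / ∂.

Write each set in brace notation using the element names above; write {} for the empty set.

U open, U⊆A: {}. int(A) = ⋃ = {}
X∖A={q, p}, int(X∖A)={q, p}, hence cl(A)={r}
∂A: remove int from cl → {r}

int(A) = {}
cl(A)  = {r}
∂A     = {r}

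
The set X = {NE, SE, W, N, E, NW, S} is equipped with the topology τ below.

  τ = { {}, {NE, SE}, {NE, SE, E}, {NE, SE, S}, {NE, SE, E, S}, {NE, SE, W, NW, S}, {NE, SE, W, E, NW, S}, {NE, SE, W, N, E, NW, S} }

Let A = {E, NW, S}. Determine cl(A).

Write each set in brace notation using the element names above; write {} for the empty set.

closure: X∖int(X∖A) = X∖{NE, SE} = {W, N, E, NW, S}

{W, N, E, NW, S}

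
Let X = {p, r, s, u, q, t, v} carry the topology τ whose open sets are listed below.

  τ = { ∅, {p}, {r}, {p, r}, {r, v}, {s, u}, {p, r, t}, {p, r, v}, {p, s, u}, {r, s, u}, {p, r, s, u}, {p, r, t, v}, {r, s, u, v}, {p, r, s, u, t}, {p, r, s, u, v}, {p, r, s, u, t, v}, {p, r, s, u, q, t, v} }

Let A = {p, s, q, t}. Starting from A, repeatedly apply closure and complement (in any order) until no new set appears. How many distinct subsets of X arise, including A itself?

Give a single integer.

10

closure: X∖int(X∖A) = X∖{r, v} = {p, s, u, q, t}
Let k=closure and c=complement:
  1. A     = {p, s, q, t}
  2. kA    = {p, s, u, q, t}
  3. cA    = {r, u, v}
  4. ckA   = {r, v}
  5. kcA   = {r, s, u, q, t, v}
  6. kckA  = {r, q, t, v}
  7. ckcA  = {p}
  8. ckckA = {p, s, u}
  9. kckcA = {p, q, t}
  10. ckckcA = {r, s, u, v}
— saturated at 10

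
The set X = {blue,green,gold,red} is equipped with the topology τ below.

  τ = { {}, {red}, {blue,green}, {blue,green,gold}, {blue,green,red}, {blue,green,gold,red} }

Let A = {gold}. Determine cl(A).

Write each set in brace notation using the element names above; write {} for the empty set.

{gold}

complement {blue,green,red}; its interior {blue,green,red}; cl(A) = X∖{blue,green,red} = {gold}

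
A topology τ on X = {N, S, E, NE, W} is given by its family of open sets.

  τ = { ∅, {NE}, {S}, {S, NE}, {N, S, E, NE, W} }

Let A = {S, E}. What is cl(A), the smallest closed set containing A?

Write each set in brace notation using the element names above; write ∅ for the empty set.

closure: X∖int(X∖A) = X∖{NE} = {N, S, E, W}

{N, S, E, W}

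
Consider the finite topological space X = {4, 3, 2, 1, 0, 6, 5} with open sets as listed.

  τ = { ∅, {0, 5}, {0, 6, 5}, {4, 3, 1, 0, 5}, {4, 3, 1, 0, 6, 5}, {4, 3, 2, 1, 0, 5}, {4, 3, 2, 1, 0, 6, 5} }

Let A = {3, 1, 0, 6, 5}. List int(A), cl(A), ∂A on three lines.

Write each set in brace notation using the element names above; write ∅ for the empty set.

int(A) = {0, 6, 5}
cl(A)  = {4, 3, 2, 1, 0, 6, 5}
∂A     = {4, 3, 2, 1}

opens ⊆ A: ∅, {0, 5}, {0, 6, 5}; union → int = {0, 6, 5}
complement {4, 2}; its interior ∅; cl(A) = X∖∅ = {4, 3, 2, 1, 0, 6, 5}
boundary = {4, 3, 2, 1, 0, 6, 5} ∖ {0, 6, 5} = {4, 3, 2, 1}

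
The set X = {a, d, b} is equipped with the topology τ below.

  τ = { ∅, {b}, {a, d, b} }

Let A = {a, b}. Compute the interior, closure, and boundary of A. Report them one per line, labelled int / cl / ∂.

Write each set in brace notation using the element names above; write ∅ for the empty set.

interior: largest open inside A is {b} (from ∅, {b})
cl via duality: int({d}) = ∅, so X∖∅ = {a, d, b}
cl∖int = {a, d}

int(A) = {b}
cl(A)  = {a, d, b}
∂A     = {a, d}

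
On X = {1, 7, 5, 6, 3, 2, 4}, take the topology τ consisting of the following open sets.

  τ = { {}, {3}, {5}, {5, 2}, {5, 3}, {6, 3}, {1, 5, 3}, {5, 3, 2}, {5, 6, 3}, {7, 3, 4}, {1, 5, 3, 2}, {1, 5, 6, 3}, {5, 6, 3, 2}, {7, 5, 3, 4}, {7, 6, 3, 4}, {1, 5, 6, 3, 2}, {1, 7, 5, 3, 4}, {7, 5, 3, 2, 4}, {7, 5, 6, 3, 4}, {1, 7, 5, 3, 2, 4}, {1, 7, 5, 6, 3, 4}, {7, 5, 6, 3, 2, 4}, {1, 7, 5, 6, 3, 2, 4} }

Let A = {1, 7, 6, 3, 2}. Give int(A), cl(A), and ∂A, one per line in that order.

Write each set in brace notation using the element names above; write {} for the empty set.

int(A) = {6, 3}
cl(A)  = {1, 7, 6, 3, 2, 4}
∂A     = {1, 7, 2, 4}

interior: largest open inside A is {6, 3} (from {}, {3}, {6, 3})
cl via duality: int({5, 4}) = {5}, so X∖{5} = {1, 7, 6, 3, 2, 4}
cl∖int = {1, 7, 2, 4}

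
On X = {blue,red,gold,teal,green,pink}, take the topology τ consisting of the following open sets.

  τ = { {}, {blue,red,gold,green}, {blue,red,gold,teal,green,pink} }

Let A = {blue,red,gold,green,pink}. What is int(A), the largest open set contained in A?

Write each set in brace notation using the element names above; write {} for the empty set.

U open, U⊆A: {}, {blue,red,gold,green}. int(A) = ⋃ = {blue,red,gold,green}

{blue,red,gold,green}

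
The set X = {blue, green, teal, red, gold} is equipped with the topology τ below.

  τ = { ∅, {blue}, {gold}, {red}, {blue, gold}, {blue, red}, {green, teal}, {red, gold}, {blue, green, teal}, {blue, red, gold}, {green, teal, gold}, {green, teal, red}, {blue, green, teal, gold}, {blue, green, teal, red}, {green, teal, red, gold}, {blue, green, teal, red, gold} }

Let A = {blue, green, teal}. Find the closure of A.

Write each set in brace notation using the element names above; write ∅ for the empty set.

{blue, green, teal}

cl via duality: int({red, gold}) = {red, gold}, so X∖{red, gold} = {blue, green, teal}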